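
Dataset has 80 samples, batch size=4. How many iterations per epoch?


Iterations per epoch = dataset_size / batch_size
= 80 / 4
= 20

20


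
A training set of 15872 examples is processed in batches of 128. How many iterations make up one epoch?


Iterations per epoch = dataset_size / batch_size
= 15872 / 128
= 124

124


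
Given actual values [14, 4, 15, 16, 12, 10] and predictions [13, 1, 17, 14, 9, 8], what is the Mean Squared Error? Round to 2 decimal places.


Differences: [1, 3, -2, 2, 3, 2]
Squared errors: [1, 9, 4, 4, 9, 4]
Sum of squared errors = 31
MSE = 31 / 6 = 5.17

5.17


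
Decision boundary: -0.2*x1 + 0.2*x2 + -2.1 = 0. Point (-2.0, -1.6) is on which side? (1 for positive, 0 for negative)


Compute -0.2 * -2.0 + 0.2 * -1.6 + -2.1
= 0.4 + -0.32 + -2.1
= -2.02
Since -2.02 < 0, the point is on the negative side.

0


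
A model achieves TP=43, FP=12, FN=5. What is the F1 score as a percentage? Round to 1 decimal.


Precision = TP / (TP + FP) = 43 / 55 = 0.7818
Recall = TP / (TP + FN) = 43 / 48 = 0.8958
F1 = 2 * P * R / (P + R)
= 2 * 0.7818 * 0.8958 / (0.7818 + 0.8958)
= 1.4008 / 1.6777
= 0.835
As percentage: 83.5%

83.5


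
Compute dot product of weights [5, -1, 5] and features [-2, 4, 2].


Element-wise products:
5 * -2 = -10
-1 * 4 = -4
5 * 2 = 10
Sum = -10 + -4 + 10
= -4

-4


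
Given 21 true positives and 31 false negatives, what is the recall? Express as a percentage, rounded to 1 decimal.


Recall = TP / (TP + FN) * 100
= 21 / (21 + 31)
= 21 / 52
= 0.4038
= 40.4%

40.4


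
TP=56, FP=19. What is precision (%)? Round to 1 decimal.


Precision = TP / (TP + FP) * 100
= 56 / (56 + 19)
= 56 / 75
= 0.7467
= 74.7%

74.7


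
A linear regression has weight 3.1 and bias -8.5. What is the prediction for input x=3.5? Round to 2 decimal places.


y = 3.1 * 3.5 + (-8.5)
= 10.85 + (-8.5)
= 2.35

2.35


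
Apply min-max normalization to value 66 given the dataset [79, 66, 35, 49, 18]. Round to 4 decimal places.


Min = 18, Max = 79
Range = 79 - 18 = 61
Scaled = (x - min) / (max - min)
= (66 - 18) / 61
= 48 / 61
= 0.7869

0.7869


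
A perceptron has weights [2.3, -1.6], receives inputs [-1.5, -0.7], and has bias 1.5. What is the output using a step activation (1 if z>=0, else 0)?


z = w . x + b
= 2.3*-1.5 + -1.6*-0.7 + 1.5
= -3.45 + 1.12 + 1.5
= -2.33 + 1.5
= -0.83
Since z = -0.83 < 0, output = 0

0


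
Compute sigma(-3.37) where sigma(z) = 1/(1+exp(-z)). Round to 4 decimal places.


sigmoid(z) = 1 / (1 + exp(-z))
exp(-(-3.37)) = exp(3.37) = 29.0785
1 + 29.0785 = 30.0785
1 / 30.0785 = 0.0332

0.0332


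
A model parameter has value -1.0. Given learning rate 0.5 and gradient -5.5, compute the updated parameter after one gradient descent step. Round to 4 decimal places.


w_new = w_old - lr * gradient
= -1.0 - 0.5 * -5.5
= -1.0 - (-2.75)
= 1.7500

1.7500


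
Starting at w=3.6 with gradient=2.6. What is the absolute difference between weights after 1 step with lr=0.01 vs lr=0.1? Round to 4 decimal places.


With lr=0.01: w_new = 3.6 - 0.01 * 2.6 = 3.574
With lr=0.1: w_new = 3.6 - 0.1 * 2.6 = 3.34
Absolute difference = |3.574 - 3.34|
= 0.2340

0.2340


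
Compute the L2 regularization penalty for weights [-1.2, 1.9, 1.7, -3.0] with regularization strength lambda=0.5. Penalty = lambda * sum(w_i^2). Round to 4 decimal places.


Squaring each weight:
(-1.2)^2 = 1.44
1.9^2 = 3.61
1.7^2 = 2.89
(-3.0)^2 = 9.0
Sum of squares = 16.94
Penalty = 0.5 * 16.94 = 8.4700

8.4700


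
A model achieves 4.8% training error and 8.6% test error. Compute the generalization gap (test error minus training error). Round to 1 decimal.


Generalization gap = test_error - train_error
= 8.6 - 4.8
= 3.8%
A moderate gap.

3.8


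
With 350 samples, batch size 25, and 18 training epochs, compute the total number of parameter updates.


Iterations per epoch = 350 / 25 = 14
Total updates = iterations_per_epoch * epochs
= 14 * 18
= 252

252


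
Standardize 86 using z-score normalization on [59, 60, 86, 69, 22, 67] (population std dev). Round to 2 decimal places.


Mean = (59 + 60 + 86 + 69 + 22 + 67) / 6 = 60.5
Variance = sum((x_i - mean)^2) / n = 374.9167
Std = sqrt(374.9167) = 19.3628
Z = (x - mean) / std
= (86 - 60.5) / 19.3628
= 25.5 / 19.3628
= 1.32

1.32


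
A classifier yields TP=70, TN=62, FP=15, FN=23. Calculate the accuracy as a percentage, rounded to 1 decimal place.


Accuracy = (TP + TN) / (TP + TN + FP + FN) * 100
= (70 + 62) / (70 + 62 + 15 + 23)
= 132 / 170
= 0.7765
= 77.6%

77.6


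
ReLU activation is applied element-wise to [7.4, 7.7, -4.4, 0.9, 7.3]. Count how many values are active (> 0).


ReLU(x) = max(0, x) for each element:
ReLU(7.4) = 7.4
ReLU(7.7) = 7.7
ReLU(-4.4) = 0
ReLU(0.9) = 0.9
ReLU(7.3) = 7.3
Active neurons (>0): 4

4


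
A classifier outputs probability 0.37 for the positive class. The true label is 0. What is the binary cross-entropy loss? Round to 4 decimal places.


For y=0: Loss = -log(1-p)
= -log(1 - 0.37)
= -log(0.63)
= -(-0.462)
= 0.4620

0.4620


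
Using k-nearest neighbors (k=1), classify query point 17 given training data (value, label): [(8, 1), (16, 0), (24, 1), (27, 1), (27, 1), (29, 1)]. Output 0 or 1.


Distances from query 17:
Point 16 (class 0): distance = 1
K=1 nearest neighbors: classes = [0]
Votes for class 1: 0 / 1
Majority vote => class 0

0


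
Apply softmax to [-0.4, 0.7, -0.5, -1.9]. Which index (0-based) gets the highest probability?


Softmax is a monotonic transformation, so it preserves the argmax.
We need to find the index of the maximum logit.
Index 0: -0.4
Index 1: 0.7
Index 2: -0.5
Index 3: -1.9
Maximum logit = 0.7 at index 1

1


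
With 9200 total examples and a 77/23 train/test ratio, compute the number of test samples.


Train samples = 9200 * 77% = 7084
Test samples = 9200 - 7084
= 2116

2116


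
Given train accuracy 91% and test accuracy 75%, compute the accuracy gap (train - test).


Gap = train_accuracy - test_accuracy
= 91 - 75
= 16%
This gap suggests the model is overfitting.

16


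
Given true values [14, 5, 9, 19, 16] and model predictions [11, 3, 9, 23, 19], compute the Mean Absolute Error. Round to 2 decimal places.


Absolute errors: [3, 2, 0, 4, 3]
Sum of absolute errors = 12
MAE = 12 / 5 = 2.40

2.40


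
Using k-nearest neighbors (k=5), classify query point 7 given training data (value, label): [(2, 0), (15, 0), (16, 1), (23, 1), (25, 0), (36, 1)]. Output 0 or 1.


Distances from query 7:
Point 2 (class 0): distance = 5
Point 15 (class 0): distance = 8
Point 16 (class 1): distance = 9
Point 23 (class 1): distance = 16
Point 25 (class 0): distance = 18
K=5 nearest neighbors: classes = [0, 0, 1, 1, 0]
Votes for class 1: 2 / 5
Majority vote => class 0

0


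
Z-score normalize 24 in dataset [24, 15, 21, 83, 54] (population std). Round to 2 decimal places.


Mean = (24 + 15 + 21 + 83 + 54) / 5 = 39.4
Variance = sum((x_i - mean)^2) / n = 657.04
Std = sqrt(657.04) = 25.6328
Z = (x - mean) / std
= (24 - 39.4) / 25.6328
= -15.4 / 25.6328
= -0.60

-0.60


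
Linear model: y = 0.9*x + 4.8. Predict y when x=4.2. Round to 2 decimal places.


y = 0.9 * 4.2 + (4.8)
= 3.78 + (4.8)
= 8.58

8.58


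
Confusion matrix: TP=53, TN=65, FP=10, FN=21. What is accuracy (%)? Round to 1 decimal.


Accuracy = (TP + TN) / (TP + TN + FP + FN) * 100
= (53 + 65) / (53 + 65 + 10 + 21)
= 118 / 149
= 0.7919
= 79.2%

79.2


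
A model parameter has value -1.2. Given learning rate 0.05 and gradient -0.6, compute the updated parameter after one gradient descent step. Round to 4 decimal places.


w_new = w_old - lr * gradient
= -1.2 - 0.05 * -0.6
= -1.2 - (-0.03)
= -1.1700

-1.1700


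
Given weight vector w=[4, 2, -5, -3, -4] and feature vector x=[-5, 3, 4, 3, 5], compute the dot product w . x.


Element-wise products:
4 * -5 = -20
2 * 3 = 6
-5 * 4 = -20
-3 * 3 = -9
-4 * 5 = -20
Sum = -20 + 6 + -20 + -9 + -20
= -63

-63


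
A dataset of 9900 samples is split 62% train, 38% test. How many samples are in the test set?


Train samples = 9900 * 62% = 6138
Test samples = 9900 - 6138
= 3762

3762


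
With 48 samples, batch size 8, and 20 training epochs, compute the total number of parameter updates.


Iterations per epoch = 48 / 8 = 6
Total updates = iterations_per_epoch * epochs
= 6 * 20
= 120

120


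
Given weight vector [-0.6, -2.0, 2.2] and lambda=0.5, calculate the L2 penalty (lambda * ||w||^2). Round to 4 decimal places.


Squaring each weight:
(-0.6)^2 = 0.36
(-2.0)^2 = 4.0
2.2^2 = 4.84
Sum of squares = 9.2
Penalty = 0.5 * 9.2 = 4.6000

4.6000


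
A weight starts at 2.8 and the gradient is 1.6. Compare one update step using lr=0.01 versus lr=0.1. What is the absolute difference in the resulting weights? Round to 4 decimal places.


With lr=0.01: w_new = 2.8 - 0.01 * 1.6 = 2.784
With lr=0.1: w_new = 2.8 - 0.1 * 1.6 = 2.64
Absolute difference = |2.784 - 2.64|
= 0.1440

0.1440


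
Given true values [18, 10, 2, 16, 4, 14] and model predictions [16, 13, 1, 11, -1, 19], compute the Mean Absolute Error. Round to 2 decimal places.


Absolute errors: [2, 3, 1, 5, 5, 5]
Sum of absolute errors = 21
MAE = 21 / 6 = 3.50

3.50


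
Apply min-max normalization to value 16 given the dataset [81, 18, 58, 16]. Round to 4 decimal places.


Min = 16, Max = 81
Range = 81 - 16 = 65
Scaled = (x - min) / (max - min)
= (16 - 16) / 65
= 0 / 65
= 0.0000

0.0000


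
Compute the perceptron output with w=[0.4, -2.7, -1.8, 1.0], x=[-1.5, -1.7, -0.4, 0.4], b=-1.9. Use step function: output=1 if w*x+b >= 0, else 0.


z = w . x + b
= 0.4*-1.5 + -2.7*-1.7 + -1.8*-0.4 + 1.0*0.4 + -1.9
= -0.6 + 4.59 + 0.72 + 0.4 + -1.9
= 5.11 + -1.9
= 3.21
Since z = 3.21 >= 0, output = 1

1


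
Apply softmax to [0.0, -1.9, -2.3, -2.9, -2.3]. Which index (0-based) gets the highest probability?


Softmax is a monotonic transformation, so it preserves the argmax.
We need to find the index of the maximum logit.
Index 0: 0.0
Index 1: -1.9
Index 2: -2.3
Index 3: -2.9
Index 4: -2.3
Maximum logit = 0.0 at index 0

0


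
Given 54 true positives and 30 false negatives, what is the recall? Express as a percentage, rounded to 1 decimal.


Recall = TP / (TP + FN) * 100
= 54 / (54 + 30)
= 54 / 84
= 0.6429
= 64.3%

64.3


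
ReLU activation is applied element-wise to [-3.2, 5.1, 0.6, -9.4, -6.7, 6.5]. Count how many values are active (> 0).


ReLU(x) = max(0, x) for each element:
ReLU(-3.2) = 0
ReLU(5.1) = 5.1
ReLU(0.6) = 0.6
ReLU(-9.4) = 0
ReLU(-6.7) = 0
ReLU(6.5) = 6.5
Active neurons (>0): 3

3


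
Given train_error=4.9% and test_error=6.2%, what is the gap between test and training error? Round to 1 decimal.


Generalization gap = test_error - train_error
= 6.2 - 4.9
= 1.3%
A small gap suggests good generalization.

1.3


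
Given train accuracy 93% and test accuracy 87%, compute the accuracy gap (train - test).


Gap = train_accuracy - test_accuracy
= 93 - 87
= 6%
This moderate gap may indicate mild overfitting.

6


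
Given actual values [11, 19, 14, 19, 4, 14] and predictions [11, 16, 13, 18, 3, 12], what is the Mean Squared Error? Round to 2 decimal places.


Differences: [0, 3, 1, 1, 1, 2]
Squared errors: [0, 9, 1, 1, 1, 4]
Sum of squared errors = 16
MSE = 16 / 6 = 2.67

2.67


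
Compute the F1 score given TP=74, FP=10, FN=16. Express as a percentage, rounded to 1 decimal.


Precision = TP / (TP + FP) = 74 / 84 = 0.881
Recall = TP / (TP + FN) = 74 / 90 = 0.8222
F1 = 2 * P * R / (P + R)
= 2 * 0.881 * 0.8222 / (0.881 + 0.8222)
= 1.4487 / 1.7032
= 0.8506
As percentage: 85.1%

85.1


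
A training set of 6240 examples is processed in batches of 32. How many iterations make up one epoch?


Iterations per epoch = dataset_size / batch_size
= 6240 / 32
= 195

195


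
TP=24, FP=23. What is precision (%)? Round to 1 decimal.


Precision = TP / (TP + FP) * 100
= 24 / (24 + 23)
= 24 / 47
= 0.5106
= 51.1%

51.1


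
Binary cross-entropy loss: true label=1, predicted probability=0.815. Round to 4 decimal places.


For y=1: Loss = -log(p)
= -log(0.815)
= -(-0.2046)
= 0.2046

0.2046


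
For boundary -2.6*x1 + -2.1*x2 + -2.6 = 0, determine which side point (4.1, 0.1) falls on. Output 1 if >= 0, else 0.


Compute -2.6 * 4.1 + -2.1 * 0.1 + -2.6
= -10.66 + -0.21 + -2.6
= -13.47
Since -13.47 < 0, the point is on the negative side.

0


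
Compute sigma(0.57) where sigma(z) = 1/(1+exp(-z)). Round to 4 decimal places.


sigmoid(z) = 1 / (1 + exp(-z))
exp(-(0.57)) = exp(-0.57) = 0.5655
1 + 0.5655 = 1.5655
1 / 1.5655 = 0.6388

0.6388


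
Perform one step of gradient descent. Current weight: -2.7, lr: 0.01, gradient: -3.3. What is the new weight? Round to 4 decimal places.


w_new = w_old - lr * gradient
= -2.7 - 0.01 * -3.3
= -2.7 - (-0.033)
= -2.6670

-2.6670


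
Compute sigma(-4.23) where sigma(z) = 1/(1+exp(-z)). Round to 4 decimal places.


sigmoid(z) = 1 / (1 + exp(-z))
exp(-(-4.23)) = exp(4.23) = 68.7172
1 + 68.7172 = 69.7172
1 / 69.7172 = 0.0143

0.0143


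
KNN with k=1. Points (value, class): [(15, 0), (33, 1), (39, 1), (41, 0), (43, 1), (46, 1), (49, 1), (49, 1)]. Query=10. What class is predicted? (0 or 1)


Distances from query 10:
Point 15 (class 0): distance = 5
K=1 nearest neighbors: classes = [0]
Votes for class 1: 0 / 1
Majority vote => class 0

0


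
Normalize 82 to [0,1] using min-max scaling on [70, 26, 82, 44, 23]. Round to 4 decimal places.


Min = 23, Max = 82
Range = 82 - 23 = 59
Scaled = (x - min) / (max - min)
= (82 - 23) / 59
= 59 / 59
= 1.0000

1.0000


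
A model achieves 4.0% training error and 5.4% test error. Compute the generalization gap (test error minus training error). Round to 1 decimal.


Generalization gap = test_error - train_error
= 5.4 - 4.0
= 1.4%
A small gap suggests good generalization.

1.4


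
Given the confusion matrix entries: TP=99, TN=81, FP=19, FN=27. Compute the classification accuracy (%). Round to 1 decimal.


Accuracy = (TP + TN) / (TP + TN + FP + FN) * 100
= (99 + 81) / (99 + 81 + 19 + 27)
= 180 / 226
= 0.7965
= 79.6%

79.6


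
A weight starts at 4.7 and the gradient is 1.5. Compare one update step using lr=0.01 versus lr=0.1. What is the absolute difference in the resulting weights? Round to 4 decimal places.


With lr=0.01: w_new = 4.7 - 0.01 * 1.5 = 4.685
With lr=0.1: w_new = 4.7 - 0.1 * 1.5 = 4.55
Absolute difference = |4.685 - 4.55|
= 0.1350

0.1350


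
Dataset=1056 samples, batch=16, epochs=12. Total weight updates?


Iterations per epoch = 1056 / 16 = 66
Total updates = iterations_per_epoch * epochs
= 66 * 12
= 792

792


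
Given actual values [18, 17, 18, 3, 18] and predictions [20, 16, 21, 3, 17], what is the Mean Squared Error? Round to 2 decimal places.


Differences: [-2, 1, -3, 0, 1]
Squared errors: [4, 1, 9, 0, 1]
Sum of squared errors = 15
MSE = 15 / 5 = 3.00

3.00


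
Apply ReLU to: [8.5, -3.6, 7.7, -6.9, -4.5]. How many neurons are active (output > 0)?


ReLU(x) = max(0, x) for each element:
ReLU(8.5) = 8.5
ReLU(-3.6) = 0
ReLU(7.7) = 7.7
ReLU(-6.9) = 0
ReLU(-4.5) = 0
Active neurons (>0): 2

2


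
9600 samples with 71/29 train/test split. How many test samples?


Train samples = 9600 * 71% = 6816
Test samples = 9600 - 6816
= 2784

2784


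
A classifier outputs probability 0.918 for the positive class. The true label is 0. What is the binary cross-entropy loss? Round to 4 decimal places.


For y=0: Loss = -log(1-p)
= -log(1 - 0.918)
= -log(0.082)
= -(-2.501)
= 2.5010

2.5010


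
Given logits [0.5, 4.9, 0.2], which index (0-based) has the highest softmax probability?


Softmax is a monotonic transformation, so it preserves the argmax.
We need to find the index of the maximum logit.
Index 0: 0.5
Index 1: 4.9
Index 2: 0.2
Maximum logit = 4.9 at index 1

1


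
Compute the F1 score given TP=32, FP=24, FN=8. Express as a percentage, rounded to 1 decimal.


Precision = TP / (TP + FP) = 32 / 56 = 0.5714
Recall = TP / (TP + FN) = 32 / 40 = 0.8
F1 = 2 * P * R / (P + R)
= 2 * 0.5714 * 0.8 / (0.5714 + 0.8)
= 0.9143 / 1.3714
= 0.6667
As percentage: 66.7%

66.7


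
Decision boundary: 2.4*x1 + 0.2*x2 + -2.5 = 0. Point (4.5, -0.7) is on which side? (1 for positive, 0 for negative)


Compute 2.4 * 4.5 + 0.2 * -0.7 + -2.5
= 10.8 + -0.14 + -2.5
= 8.16
Since 8.16 >= 0, the point is on the positive side.

1


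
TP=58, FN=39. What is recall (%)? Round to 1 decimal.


Recall = TP / (TP + FN) * 100
= 58 / (58 + 39)
= 58 / 97
= 0.5979
= 59.8%

59.8


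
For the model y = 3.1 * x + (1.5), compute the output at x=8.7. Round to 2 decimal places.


y = 3.1 * 8.7 + (1.5)
= 26.97 + (1.5)
= 28.47

28.47


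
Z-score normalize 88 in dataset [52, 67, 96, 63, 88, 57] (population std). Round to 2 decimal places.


Mean = (52 + 67 + 96 + 63 + 88 + 57) / 6 = 70.5
Variance = sum((x_i - mean)^2) / n = 258.25
Std = sqrt(258.25) = 16.0702
Z = (x - mean) / std
= (88 - 70.5) / 16.0702
= 17.5 / 16.0702
= 1.09

1.09


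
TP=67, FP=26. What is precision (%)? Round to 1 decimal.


Precision = TP / (TP + FP) * 100
= 67 / (67 + 26)
= 67 / 93
= 0.7204
= 72.0%

72.0


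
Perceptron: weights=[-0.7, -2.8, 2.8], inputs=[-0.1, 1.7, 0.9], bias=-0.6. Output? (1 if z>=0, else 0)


z = w . x + b
= -0.7*-0.1 + -2.8*1.7 + 2.8*0.9 + -0.6
= 0.07 + -4.76 + 2.52 + -0.6
= -2.17 + -0.6
= -2.77
Since z = -2.77 < 0, output = 0

0


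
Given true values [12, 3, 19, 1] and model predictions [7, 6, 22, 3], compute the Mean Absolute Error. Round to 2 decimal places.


Absolute errors: [5, 3, 3, 2]
Sum of absolute errors = 13
MAE = 13 / 4 = 3.25

3.25


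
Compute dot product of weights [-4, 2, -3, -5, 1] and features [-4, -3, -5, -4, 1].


Element-wise products:
-4 * -4 = 16
2 * -3 = -6
-3 * -5 = 15
-5 * -4 = 20
1 * 1 = 1
Sum = 16 + -6 + 15 + 20 + 1
= 46

46


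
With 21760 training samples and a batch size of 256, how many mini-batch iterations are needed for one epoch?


Iterations per epoch = dataset_size / batch_size
= 21760 / 256
= 85

85


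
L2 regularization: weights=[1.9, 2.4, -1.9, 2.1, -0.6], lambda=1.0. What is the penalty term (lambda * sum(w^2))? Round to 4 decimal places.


Squaring each weight:
1.9^2 = 3.61
2.4^2 = 5.76
(-1.9)^2 = 3.61
2.1^2 = 4.41
(-0.6)^2 = 0.36
Sum of squares = 17.75
Penalty = 1.0 * 17.75 = 17.7500

17.7500


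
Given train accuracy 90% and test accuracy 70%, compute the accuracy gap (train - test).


Gap = train_accuracy - test_accuracy
= 90 - 70
= 20%
This gap suggests the model is overfitting.

20


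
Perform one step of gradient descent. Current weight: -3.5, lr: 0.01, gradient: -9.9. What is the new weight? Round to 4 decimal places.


w_new = w_old - lr * gradient
= -3.5 - 0.01 * -9.9
= -3.5 - (-0.099)
= -3.4010

-3.4010


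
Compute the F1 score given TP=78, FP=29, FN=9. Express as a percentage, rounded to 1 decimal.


Precision = TP / (TP + FP) = 78 / 107 = 0.729
Recall = TP / (TP + FN) = 78 / 87 = 0.8966
F1 = 2 * P * R / (P + R)
= 2 * 0.729 * 0.8966 / (0.729 + 0.8966)
= 1.3071 / 1.6255
= 0.8041
As percentage: 80.4%

80.4


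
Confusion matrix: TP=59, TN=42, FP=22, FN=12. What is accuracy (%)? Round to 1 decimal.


Accuracy = (TP + TN) / (TP + TN + FP + FN) * 100
= (59 + 42) / (59 + 42 + 22 + 12)
= 101 / 135
= 0.7481
= 74.8%

74.8


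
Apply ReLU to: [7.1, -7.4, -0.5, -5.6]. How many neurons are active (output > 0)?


ReLU(x) = max(0, x) for each element:
ReLU(7.1) = 7.1
ReLU(-7.4) = 0
ReLU(-0.5) = 0
ReLU(-5.6) = 0
Active neurons (>0): 1

1


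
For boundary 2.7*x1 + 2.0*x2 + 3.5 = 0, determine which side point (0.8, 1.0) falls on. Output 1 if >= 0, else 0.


Compute 2.7 * 0.8 + 2.0 * 1.0 + 3.5
= 2.16 + 2.0 + 3.5
= 7.66
Since 7.66 >= 0, the point is on the positive side.

1


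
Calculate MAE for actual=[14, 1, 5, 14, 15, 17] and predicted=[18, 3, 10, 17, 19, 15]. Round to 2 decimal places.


Absolute errors: [4, 2, 5, 3, 4, 2]
Sum of absolute errors = 20
MAE = 20 / 6 = 3.33

3.33


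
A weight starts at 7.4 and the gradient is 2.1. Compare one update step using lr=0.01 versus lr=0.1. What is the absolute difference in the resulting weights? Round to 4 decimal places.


With lr=0.01: w_new = 7.4 - 0.01 * 2.1 = 7.379
With lr=0.1: w_new = 7.4 - 0.1 * 2.1 = 7.19
Absolute difference = |7.379 - 7.19|
= 0.1890

0.1890


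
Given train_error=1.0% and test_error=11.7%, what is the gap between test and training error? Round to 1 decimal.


Generalization gap = test_error - train_error
= 11.7 - 1.0
= 10.7%
A large gap suggests overfitting.

10.7


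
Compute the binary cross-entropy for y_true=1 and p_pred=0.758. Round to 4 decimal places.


For y=1: Loss = -log(p)
= -log(0.758)
= -(-0.2771)
= 0.2771

0.2771


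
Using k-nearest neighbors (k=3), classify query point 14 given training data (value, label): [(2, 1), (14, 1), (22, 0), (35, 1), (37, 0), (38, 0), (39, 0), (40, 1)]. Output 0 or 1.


Distances from query 14:
Point 14 (class 1): distance = 0
Point 22 (class 0): distance = 8
Point 2 (class 1): distance = 12
K=3 nearest neighbors: classes = [1, 0, 1]
Votes for class 1: 2 / 3
Majority vote => class 1

1


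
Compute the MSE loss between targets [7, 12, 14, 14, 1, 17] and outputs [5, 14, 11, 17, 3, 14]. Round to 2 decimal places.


Differences: [2, -2, 3, -3, -2, 3]
Squared errors: [4, 4, 9, 9, 4, 9]
Sum of squared errors = 39
MSE = 39 / 6 = 6.50

6.50


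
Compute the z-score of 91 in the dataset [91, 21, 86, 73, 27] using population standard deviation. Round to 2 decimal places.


Mean = (91 + 21 + 86 + 73 + 27) / 5 = 59.6
Variance = sum((x_i - mean)^2) / n = 883.04
Std = sqrt(883.04) = 29.716
Z = (x - mean) / std
= (91 - 59.6) / 29.716
= 31.4 / 29.716
= 1.06

1.06


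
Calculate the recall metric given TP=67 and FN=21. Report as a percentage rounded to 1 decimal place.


Recall = TP / (TP + FN) * 100
= 67 / (67 + 21)
= 67 / 88
= 0.7614
= 76.1%

76.1


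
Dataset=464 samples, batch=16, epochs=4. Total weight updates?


Iterations per epoch = 464 / 16 = 29
Total updates = iterations_per_epoch * epochs
= 29 * 4
= 116

116


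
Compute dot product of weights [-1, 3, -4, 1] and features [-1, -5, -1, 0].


Element-wise products:
-1 * -1 = 1
3 * -5 = -15
-4 * -1 = 4
1 * 0 = 0
Sum = 1 + -15 + 4 + 0
= -10

-10


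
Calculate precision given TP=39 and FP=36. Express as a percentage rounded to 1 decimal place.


Precision = TP / (TP + FP) * 100
= 39 / (39 + 36)
= 39 / 75
= 0.52
= 52.0%

52.0


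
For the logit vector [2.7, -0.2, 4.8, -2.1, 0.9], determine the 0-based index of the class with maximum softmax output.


Softmax is a monotonic transformation, so it preserves the argmax.
We need to find the index of the maximum logit.
Index 0: 2.7
Index 1: -0.2
Index 2: 4.8
Index 3: -2.1
Index 4: 0.9
Maximum logit = 4.8 at index 2

2


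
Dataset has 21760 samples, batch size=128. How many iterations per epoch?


Iterations per epoch = dataset_size / batch_size
= 21760 / 128
= 170

170


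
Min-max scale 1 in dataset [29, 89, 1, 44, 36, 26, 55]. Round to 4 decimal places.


Min = 1, Max = 89
Range = 89 - 1 = 88
Scaled = (x - min) / (max - min)
= (1 - 1) / 88
= 0 / 88
= 0.0000

0.0000


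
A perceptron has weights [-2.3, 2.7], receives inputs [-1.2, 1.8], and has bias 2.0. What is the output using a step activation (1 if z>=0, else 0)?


z = w . x + b
= -2.3*-1.2 + 2.7*1.8 + 2.0
= 2.76 + 4.86 + 2.0
= 7.62 + 2.0
= 9.62
Since z = 9.62 >= 0, output = 1

1


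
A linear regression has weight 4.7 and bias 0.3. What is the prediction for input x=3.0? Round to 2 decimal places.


y = 4.7 * 3.0 + (0.3)
= 14.1 + (0.3)
= 14.40

14.40


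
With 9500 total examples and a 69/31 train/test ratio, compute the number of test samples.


Train samples = 9500 * 69% = 6555
Test samples = 9500 - 6555
= 2945

2945


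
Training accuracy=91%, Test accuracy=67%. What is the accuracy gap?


Gap = train_accuracy - test_accuracy
= 91 - 67
= 24%
This large gap strongly indicates overfitting.

24


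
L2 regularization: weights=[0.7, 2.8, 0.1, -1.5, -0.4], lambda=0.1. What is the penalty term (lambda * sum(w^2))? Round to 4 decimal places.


Squaring each weight:
0.7^2 = 0.49
2.8^2 = 7.84
0.1^2 = 0.01
(-1.5)^2 = 2.25
(-0.4)^2 = 0.16
Sum of squares = 10.75
Penalty = 0.1 * 10.75 = 1.0750

1.0750


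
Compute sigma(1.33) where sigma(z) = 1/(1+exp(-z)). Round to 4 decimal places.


sigmoid(z) = 1 / (1 + exp(-z))
exp(-(1.33)) = exp(-1.33) = 0.2645
1 + 0.2645 = 1.2645
1 / 1.2645 = 0.7908

0.7908


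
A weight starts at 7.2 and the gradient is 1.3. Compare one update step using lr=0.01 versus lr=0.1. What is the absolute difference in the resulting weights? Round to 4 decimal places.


With lr=0.01: w_new = 7.2 - 0.01 * 1.3 = 7.187
With lr=0.1: w_new = 7.2 - 0.1 * 1.3 = 7.07
Absolute difference = |7.187 - 7.07|
= 0.1170

0.1170


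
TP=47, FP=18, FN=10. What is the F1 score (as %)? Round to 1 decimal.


Precision = TP / (TP + FP) = 47 / 65 = 0.7231
Recall = TP / (TP + FN) = 47 / 57 = 0.8246
F1 = 2 * P * R / (P + R)
= 2 * 0.7231 * 0.8246 / (0.7231 + 0.8246)
= 1.1924 / 1.5476
= 0.7705
As percentage: 77.0%

77.0


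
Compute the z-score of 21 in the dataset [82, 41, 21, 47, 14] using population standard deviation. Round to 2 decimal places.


Mean = (82 + 41 + 21 + 47 + 14) / 5 = 41.0
Variance = sum((x_i - mean)^2) / n = 569.2
Std = sqrt(569.2) = 23.8579
Z = (x - mean) / std
= (21 - 41.0) / 23.8579
= -20.0 / 23.8579
= -0.84

-0.84


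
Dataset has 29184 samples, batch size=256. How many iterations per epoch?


Iterations per epoch = dataset_size / batch_size
= 29184 / 256
= 114

114


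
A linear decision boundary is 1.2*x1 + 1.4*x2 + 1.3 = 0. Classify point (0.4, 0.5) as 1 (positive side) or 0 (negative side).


Compute 1.2 * 0.4 + 1.4 * 0.5 + 1.3
= 0.48 + 0.7 + 1.3
= 2.48
Since 2.48 >= 0, the point is on the positive side.

1


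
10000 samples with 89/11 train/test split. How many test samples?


Train samples = 10000 * 89% = 8900
Test samples = 10000 - 8900
= 1100

1100


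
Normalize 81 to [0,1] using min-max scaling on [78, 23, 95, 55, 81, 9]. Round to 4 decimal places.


Min = 9, Max = 95
Range = 95 - 9 = 86
Scaled = (x - min) / (max - min)
= (81 - 9) / 86
= 72 / 86
= 0.8372

0.8372


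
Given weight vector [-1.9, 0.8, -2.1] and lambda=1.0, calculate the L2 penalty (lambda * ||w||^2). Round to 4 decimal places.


Squaring each weight:
(-1.9)^2 = 3.61
0.8^2 = 0.64
(-2.1)^2 = 4.41
Sum of squares = 8.66
Penalty = 1.0 * 8.66 = 8.6600

8.6600


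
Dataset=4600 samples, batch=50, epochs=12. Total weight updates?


Iterations per epoch = 4600 / 50 = 92
Total updates = iterations_per_epoch * epochs
= 92 * 12
= 1104

1104


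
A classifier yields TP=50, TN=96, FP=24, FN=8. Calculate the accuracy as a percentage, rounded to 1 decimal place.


Accuracy = (TP + TN) / (TP + TN + FP + FN) * 100
= (50 + 96) / (50 + 96 + 24 + 8)
= 146 / 178
= 0.8202
= 82.0%

82.0


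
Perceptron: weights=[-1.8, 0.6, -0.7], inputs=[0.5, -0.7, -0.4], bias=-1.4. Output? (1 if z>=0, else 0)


z = w . x + b
= -1.8*0.5 + 0.6*-0.7 + -0.7*-0.4 + -1.4
= -0.9 + -0.42 + 0.28 + -1.4
= -1.04 + -1.4
= -2.44
Since z = -2.44 < 0, output = 0

0


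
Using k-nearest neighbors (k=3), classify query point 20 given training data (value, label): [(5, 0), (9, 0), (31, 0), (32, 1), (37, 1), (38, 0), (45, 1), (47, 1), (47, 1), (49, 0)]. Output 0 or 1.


Distances from query 20:
Point 9 (class 0): distance = 11
Point 31 (class 0): distance = 11
Point 32 (class 1): distance = 12
K=3 nearest neighbors: classes = [0, 0, 1]
Votes for class 1: 1 / 3
Majority vote => class 0

0


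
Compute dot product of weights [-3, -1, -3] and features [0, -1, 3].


Element-wise products:
-3 * 0 = 0
-1 * -1 = 1
-3 * 3 = -9
Sum = 0 + 1 + -9
= -8

-8


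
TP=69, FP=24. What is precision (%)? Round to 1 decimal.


Precision = TP / (TP + FP) * 100
= 69 / (69 + 24)
= 69 / 93
= 0.7419
= 74.2%

74.2


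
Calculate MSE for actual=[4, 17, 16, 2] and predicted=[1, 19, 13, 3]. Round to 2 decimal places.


Differences: [3, -2, 3, -1]
Squared errors: [9, 4, 9, 1]
Sum of squared errors = 23
MSE = 23 / 4 = 5.75

5.75


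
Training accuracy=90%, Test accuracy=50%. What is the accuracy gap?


Gap = train_accuracy - test_accuracy
= 90 - 50
= 40%
This large gap strongly indicates overfitting.

40


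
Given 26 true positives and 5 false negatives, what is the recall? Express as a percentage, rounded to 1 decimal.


Recall = TP / (TP + FN) * 100
= 26 / (26 + 5)
= 26 / 31
= 0.8387
= 83.9%

83.9


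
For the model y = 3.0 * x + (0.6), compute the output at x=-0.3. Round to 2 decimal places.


y = 3.0 * -0.3 + (0.6)
= -0.9 + (0.6)
= -0.30

-0.30


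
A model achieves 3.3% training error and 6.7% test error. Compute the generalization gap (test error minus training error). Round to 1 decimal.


Generalization gap = test_error - train_error
= 6.7 - 3.3
= 3.4%
A moderate gap.

3.4


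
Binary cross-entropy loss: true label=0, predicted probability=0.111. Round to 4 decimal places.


For y=0: Loss = -log(1-p)
= -log(1 - 0.111)
= -log(0.889)
= -(-0.1177)
= 0.1177

0.1177


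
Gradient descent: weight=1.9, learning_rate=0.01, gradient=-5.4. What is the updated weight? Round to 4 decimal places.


w_new = w_old - lr * gradient
= 1.9 - 0.01 * -5.4
= 1.9 - (-0.054)
= 1.9540

1.9540


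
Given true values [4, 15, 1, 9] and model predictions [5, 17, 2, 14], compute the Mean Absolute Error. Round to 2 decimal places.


Absolute errors: [1, 2, 1, 5]
Sum of absolute errors = 9
MAE = 9 / 4 = 2.25

2.25


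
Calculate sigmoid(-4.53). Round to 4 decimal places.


sigmoid(z) = 1 / (1 + exp(-z))
exp(-(-4.53)) = exp(4.53) = 92.7586
1 + 92.7586 = 93.7586
1 / 93.7586 = 0.0107

0.0107


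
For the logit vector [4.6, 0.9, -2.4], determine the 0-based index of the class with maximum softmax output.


Softmax is a monotonic transformation, so it preserves the argmax.
We need to find the index of the maximum logit.
Index 0: 4.6
Index 1: 0.9
Index 2: -2.4
Maximum logit = 4.6 at index 0

0


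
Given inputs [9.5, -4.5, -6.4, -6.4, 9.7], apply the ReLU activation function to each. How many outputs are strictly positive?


ReLU(x) = max(0, x) for each element:
ReLU(9.5) = 9.5
ReLU(-4.5) = 0
ReLU(-6.4) = 0
ReLU(-6.4) = 0
ReLU(9.7) = 9.7
Active neurons (>0): 2

2


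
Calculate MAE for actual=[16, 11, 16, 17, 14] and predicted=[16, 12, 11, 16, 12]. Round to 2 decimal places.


Absolute errors: [0, 1, 5, 1, 2]
Sum of absolute errors = 9
MAE = 9 / 5 = 1.80

1.80


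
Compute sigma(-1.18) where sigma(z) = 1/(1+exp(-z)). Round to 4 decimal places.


sigmoid(z) = 1 / (1 + exp(-z))
exp(-(-1.18)) = exp(1.18) = 3.2544
1 + 3.2544 = 4.2544
1 / 4.2544 = 0.2351

0.2351


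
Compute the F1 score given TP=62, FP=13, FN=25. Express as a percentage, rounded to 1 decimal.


Precision = TP / (TP + FP) = 62 / 75 = 0.8267
Recall = TP / (TP + FN) = 62 / 87 = 0.7126
F1 = 2 * P * R / (P + R)
= 2 * 0.8267 * 0.7126 / (0.8267 + 0.7126)
= 1.1782 / 1.5393
= 0.7654
As percentage: 76.5%

76.5


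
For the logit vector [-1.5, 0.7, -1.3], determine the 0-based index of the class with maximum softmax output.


Softmax is a monotonic transformation, so it preserves the argmax.
We need to find the index of the maximum logit.
Index 0: -1.5
Index 1: 0.7
Index 2: -1.3
Maximum logit = 0.7 at index 1

1


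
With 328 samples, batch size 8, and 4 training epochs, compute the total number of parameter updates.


Iterations per epoch = 328 / 8 = 41
Total updates = iterations_per_epoch * epochs
= 41 * 4
= 164

164


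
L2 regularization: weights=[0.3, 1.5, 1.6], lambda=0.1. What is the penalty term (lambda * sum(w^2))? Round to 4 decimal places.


Squaring each weight:
0.3^2 = 0.09
1.5^2 = 2.25
1.6^2 = 2.56
Sum of squares = 4.9
Penalty = 0.1 * 4.9 = 0.4900

0.4900


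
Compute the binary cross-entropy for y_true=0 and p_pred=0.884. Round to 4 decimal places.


For y=0: Loss = -log(1-p)
= -log(1 - 0.884)
= -log(0.116)
= -(-2.1542)
= 2.1542

2.1542


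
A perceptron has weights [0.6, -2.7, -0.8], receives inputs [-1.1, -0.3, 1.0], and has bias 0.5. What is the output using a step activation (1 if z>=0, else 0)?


z = w . x + b
= 0.6*-1.1 + -2.7*-0.3 + -0.8*1.0 + 0.5
= -0.66 + 0.81 + -0.8 + 0.5
= -0.65 + 0.5
= -0.15
Since z = -0.15 < 0, output = 0

0


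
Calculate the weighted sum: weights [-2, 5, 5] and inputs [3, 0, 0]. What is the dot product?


Element-wise products:
-2 * 3 = -6
5 * 0 = 0
5 * 0 = 0
Sum = -6 + 0 + 0
= -6

-6


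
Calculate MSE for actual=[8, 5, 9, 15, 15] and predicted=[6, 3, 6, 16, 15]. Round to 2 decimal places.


Differences: [2, 2, 3, -1, 0]
Squared errors: [4, 4, 9, 1, 0]
Sum of squared errors = 18
MSE = 18 / 5 = 3.60

3.60


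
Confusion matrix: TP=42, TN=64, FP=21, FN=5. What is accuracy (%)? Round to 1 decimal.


Accuracy = (TP + TN) / (TP + TN + FP + FN) * 100
= (42 + 64) / (42 + 64 + 21 + 5)
= 106 / 132
= 0.803
= 80.3%

80.3


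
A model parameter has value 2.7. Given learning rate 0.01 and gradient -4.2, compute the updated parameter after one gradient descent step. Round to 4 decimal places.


w_new = w_old - lr * gradient
= 2.7 - 0.01 * -4.2
= 2.7 - (-0.042)
= 2.7420

2.7420


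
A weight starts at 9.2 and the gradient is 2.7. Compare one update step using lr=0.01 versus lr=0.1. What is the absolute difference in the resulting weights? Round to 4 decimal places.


With lr=0.01: w_new = 9.2 - 0.01 * 2.7 = 9.173
With lr=0.1: w_new = 9.2 - 0.1 * 2.7 = 8.93
Absolute difference = |9.173 - 8.93|
= 0.2430

0.2430


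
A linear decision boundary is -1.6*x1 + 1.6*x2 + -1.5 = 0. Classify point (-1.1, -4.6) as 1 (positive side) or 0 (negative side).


Compute -1.6 * -1.1 + 1.6 * -4.6 + -1.5
= 1.76 + -7.36 + -1.5
= -7.1
Since -7.1 < 0, the point is on the negative side.

0


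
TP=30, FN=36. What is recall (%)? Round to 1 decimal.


Recall = TP / (TP + FN) * 100
= 30 / (30 + 36)
= 30 / 66
= 0.4545
= 45.5%

45.5


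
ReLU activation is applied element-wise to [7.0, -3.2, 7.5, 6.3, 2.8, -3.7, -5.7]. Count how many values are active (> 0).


ReLU(x) = max(0, x) for each element:
ReLU(7.0) = 7.0
ReLU(-3.2) = 0
ReLU(7.5) = 7.5
ReLU(6.3) = 6.3
ReLU(2.8) = 2.8
ReLU(-3.7) = 0
ReLU(-5.7) = 0
Active neurons (>0): 4

4


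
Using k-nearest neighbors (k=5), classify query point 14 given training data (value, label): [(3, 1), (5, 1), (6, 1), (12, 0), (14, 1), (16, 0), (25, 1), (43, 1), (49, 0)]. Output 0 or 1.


Distances from query 14:
Point 14 (class 1): distance = 0
Point 12 (class 0): distance = 2
Point 16 (class 0): distance = 2
Point 6 (class 1): distance = 8
Point 5 (class 1): distance = 9
K=5 nearest neighbors: classes = [1, 0, 0, 1, 1]
Votes for class 1: 3 / 5
Majority vote => class 1

1


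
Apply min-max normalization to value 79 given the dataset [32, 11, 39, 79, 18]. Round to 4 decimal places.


Min = 11, Max = 79
Range = 79 - 11 = 68
Scaled = (x - min) / (max - min)
= (79 - 11) / 68
= 68 / 68
= 1.0000

1.0000


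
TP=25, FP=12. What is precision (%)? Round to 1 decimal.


Precision = TP / (TP + FP) * 100
= 25 / (25 + 12)
= 25 / 37
= 0.6757
= 67.6%

67.6


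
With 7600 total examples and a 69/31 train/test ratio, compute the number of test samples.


Train samples = 7600 * 69% = 5244
Test samples = 7600 - 5244
= 2356

2356


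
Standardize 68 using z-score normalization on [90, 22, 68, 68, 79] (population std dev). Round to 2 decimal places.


Mean = (90 + 22 + 68 + 68 + 79) / 5 = 65.4
Variance = sum((x_i - mean)^2) / n = 537.44
Std = sqrt(537.44) = 23.1828
Z = (x - mean) / std
= (68 - 65.4) / 23.1828
= 2.6 / 23.1828
= 0.11

0.11


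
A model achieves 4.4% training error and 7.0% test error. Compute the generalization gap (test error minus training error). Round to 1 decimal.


Generalization gap = test_error - train_error
= 7.0 - 4.4
= 2.6%
A moderate gap.

2.6


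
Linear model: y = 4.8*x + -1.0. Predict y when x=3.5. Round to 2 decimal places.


y = 4.8 * 3.5 + (-1.0)
= 16.8 + (-1.0)
= 15.80

15.80


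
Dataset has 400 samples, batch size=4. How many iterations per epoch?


Iterations per epoch = dataset_size / batch_size
= 400 / 4
= 100

100


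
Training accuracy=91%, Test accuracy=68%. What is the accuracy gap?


Gap = train_accuracy - test_accuracy
= 91 - 68
= 23%
This large gap strongly indicates overfitting.

23


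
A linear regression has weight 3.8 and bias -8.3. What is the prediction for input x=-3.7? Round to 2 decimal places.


y = 3.8 * -3.7 + (-8.3)
= -14.06 + (-8.3)
= -22.36

-22.36


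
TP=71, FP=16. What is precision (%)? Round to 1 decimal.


Precision = TP / (TP + FP) * 100
= 71 / (71 + 16)
= 71 / 87
= 0.8161
= 81.6%

81.6


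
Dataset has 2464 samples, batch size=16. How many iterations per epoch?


Iterations per epoch = dataset_size / batch_size
= 2464 / 16
= 154

154


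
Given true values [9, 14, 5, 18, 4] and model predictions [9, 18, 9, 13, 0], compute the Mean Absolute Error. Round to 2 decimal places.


Absolute errors: [0, 4, 4, 5, 4]
Sum of absolute errors = 17
MAE = 17 / 5 = 3.40

3.40


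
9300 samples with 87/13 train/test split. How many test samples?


Train samples = 9300 * 87% = 8091
Test samples = 9300 - 8091
= 1209

1209


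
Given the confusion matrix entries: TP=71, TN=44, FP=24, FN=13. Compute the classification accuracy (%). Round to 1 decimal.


Accuracy = (TP + TN) / (TP + TN + FP + FN) * 100
= (71 + 44) / (71 + 44 + 24 + 13)
= 115 / 152
= 0.7566
= 75.7%

75.7


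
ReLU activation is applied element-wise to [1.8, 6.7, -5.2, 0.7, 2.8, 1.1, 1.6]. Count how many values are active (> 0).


ReLU(x) = max(0, x) for each element:
ReLU(1.8) = 1.8
ReLU(6.7) = 6.7
ReLU(-5.2) = 0
ReLU(0.7) = 0.7
ReLU(2.8) = 2.8
ReLU(1.1) = 1.1
ReLU(1.6) = 1.6
Active neurons (>0): 6

6


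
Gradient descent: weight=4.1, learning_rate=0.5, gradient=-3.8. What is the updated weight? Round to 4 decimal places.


w_new = w_old - lr * gradient
= 4.1 - 0.5 * -3.8
= 4.1 - (-1.9)
= 6.0000

6.0000


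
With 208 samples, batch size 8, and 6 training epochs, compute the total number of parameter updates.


Iterations per epoch = 208 / 8 = 26
Total updates = iterations_per_epoch * epochs
= 26 * 6
= 156

156


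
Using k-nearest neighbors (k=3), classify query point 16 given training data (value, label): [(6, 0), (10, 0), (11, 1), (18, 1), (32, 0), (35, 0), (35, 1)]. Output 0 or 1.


Distances from query 16:
Point 18 (class 1): distance = 2
Point 11 (class 1): distance = 5
Point 10 (class 0): distance = 6
K=3 nearest neighbors: classes = [1, 1, 0]
Votes for class 1: 2 / 3
Majority vote => class 1

1


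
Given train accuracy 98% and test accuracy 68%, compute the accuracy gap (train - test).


Gap = train_accuracy - test_accuracy
= 98 - 68
= 30%
This large gap strongly indicates overfitting.

30


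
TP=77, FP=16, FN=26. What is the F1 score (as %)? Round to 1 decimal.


Precision = TP / (TP + FP) = 77 / 93 = 0.828
Recall = TP / (TP + FN) = 77 / 103 = 0.7476
F1 = 2 * P * R / (P + R)
= 2 * 0.828 * 0.7476 / (0.828 + 0.7476)
= 1.2379 / 1.5755
= 0.7857
As percentage: 78.6%

78.6


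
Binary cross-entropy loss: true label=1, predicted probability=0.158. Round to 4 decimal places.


For y=1: Loss = -log(p)
= -log(0.158)
= -(-1.8452)
= 1.8452

1.8452


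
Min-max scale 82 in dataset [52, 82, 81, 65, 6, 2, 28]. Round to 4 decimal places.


Min = 2, Max = 82
Range = 82 - 2 = 80
Scaled = (x - min) / (max - min)
= (82 - 2) / 80
= 80 / 80
= 1.0000

1.0000
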